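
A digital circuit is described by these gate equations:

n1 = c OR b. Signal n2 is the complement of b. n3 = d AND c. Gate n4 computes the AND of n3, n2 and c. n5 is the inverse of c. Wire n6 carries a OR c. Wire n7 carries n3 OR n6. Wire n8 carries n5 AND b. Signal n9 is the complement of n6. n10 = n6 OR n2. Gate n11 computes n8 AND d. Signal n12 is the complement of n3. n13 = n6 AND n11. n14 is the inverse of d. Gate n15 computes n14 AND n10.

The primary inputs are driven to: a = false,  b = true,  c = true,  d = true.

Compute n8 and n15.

n2 = NOT b = NOT true = false
n5 = NOT c = NOT true = false
n6 = a OR c = false OR true = true
n8 = n5 AND b = false AND true = false
n10 = n6 OR n2 = true OR false = true
n14 = NOT d = NOT true = false
n15 = n14 AND n10 = false AND true = false

n8 = false, n15 = false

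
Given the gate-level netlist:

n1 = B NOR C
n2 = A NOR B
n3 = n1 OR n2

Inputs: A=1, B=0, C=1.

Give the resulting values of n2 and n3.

n2 = 0, n3 = 0

n1 = B NOR C = 0 NOR 1 = 0
n2 = A NOR B = 1 NOR 0 = 0
n3 = n1 OR n2 = 0 OR 0 = 0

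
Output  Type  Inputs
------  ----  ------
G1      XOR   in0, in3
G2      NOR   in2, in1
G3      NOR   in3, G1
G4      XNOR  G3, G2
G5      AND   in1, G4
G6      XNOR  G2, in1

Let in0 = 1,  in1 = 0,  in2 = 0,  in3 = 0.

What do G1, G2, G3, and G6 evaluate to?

G1 = 1  G2 = 1  G3 = 0  G6 = 0

G1 = in0 XOR in3 = 1 XOR 0 = 1
G2 = in2 NOR in1 = 0 NOR 0 = 1
G3 = in3 NOR G1 = 0 NOR 1 = 0
G6 = G2 XNOR in1 = 1 XNOR 0 = 0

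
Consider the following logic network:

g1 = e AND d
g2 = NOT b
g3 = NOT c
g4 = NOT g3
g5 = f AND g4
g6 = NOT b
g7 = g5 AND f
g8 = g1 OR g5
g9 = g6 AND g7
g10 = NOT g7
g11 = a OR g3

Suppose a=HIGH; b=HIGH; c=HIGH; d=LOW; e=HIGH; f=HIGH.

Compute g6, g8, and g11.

g6 = LOW, g8 = HIGH, g11 = HIGH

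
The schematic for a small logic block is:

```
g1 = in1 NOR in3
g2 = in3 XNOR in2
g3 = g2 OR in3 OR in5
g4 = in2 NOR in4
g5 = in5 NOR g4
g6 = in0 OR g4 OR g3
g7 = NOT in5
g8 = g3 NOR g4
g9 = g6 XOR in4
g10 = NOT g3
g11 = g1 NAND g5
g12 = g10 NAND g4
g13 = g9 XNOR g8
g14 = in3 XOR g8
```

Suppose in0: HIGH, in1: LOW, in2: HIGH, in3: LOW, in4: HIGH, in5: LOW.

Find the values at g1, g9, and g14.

g1 = HIGH, g9 = LOW, g14 = HIGH

g1 = in1 NOR in3 = LOW NOR LOW = HIGH
g2 = in3 XNOR in2 = LOW XNOR HIGH = LOW
g3 = g2 OR in3 OR in5 = LOW OR LOW OR LOW = LOW
g4 = in2 NOR in4 = HIGH NOR HIGH = LOW
g6 = in0 OR g4 OR g3 = HIGH OR LOW OR LOW = HIGH
g8 = g3 NOR g4 = LOW NOR LOW = HIGH
g9 = g6 XOR in4 = HIGH XOR HIGH = LOW
g14 = in3 XOR g8 = LOW XOR HIGH = HIGH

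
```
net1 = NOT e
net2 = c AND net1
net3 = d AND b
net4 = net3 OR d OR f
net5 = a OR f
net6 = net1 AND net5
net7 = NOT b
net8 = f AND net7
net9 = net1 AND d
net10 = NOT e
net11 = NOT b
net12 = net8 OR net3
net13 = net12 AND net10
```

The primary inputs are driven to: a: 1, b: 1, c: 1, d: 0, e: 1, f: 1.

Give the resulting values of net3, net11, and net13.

net3 = 0; net11 = 0; net13 = 0

net3 = d AND b = 0 AND 1 = 0
net7 = NOT b = NOT 1 = 0
net8 = f AND net7 = 1 AND 0 = 0
net10 = NOT e = NOT 1 = 0
net11 = NOT b = NOT 1 = 0
net12 = net8 OR net3 = 0 OR 0 = 0
net13 = net12 AND net10 = 0 AND 0 = 0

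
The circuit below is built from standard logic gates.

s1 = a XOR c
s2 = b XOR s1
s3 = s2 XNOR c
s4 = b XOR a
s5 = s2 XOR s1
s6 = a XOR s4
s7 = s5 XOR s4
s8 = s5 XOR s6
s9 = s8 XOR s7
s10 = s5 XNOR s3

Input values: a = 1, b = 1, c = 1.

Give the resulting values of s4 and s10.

s4 = 0, s10 = 1

s1 = a XOR c = 1 XOR 1 = 0
s2 = b XOR s1 = 1 XOR 0 = 1
s3 = s2 XNOR c = 1 XNOR 1 = 1
s4 = b XOR a = 1 XOR 1 = 0
s5 = s2 XOR s1 = 1 XOR 0 = 1
s10 = s5 XNOR s3 = 1 XNOR 1 = 1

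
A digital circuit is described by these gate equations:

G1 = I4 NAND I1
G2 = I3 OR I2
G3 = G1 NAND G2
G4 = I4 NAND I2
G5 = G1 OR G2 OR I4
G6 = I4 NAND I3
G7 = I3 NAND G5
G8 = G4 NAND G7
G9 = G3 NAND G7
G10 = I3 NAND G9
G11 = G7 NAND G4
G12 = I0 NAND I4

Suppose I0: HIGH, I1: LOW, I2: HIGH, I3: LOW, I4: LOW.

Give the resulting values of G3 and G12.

G3 = LOW, G12 = HIGH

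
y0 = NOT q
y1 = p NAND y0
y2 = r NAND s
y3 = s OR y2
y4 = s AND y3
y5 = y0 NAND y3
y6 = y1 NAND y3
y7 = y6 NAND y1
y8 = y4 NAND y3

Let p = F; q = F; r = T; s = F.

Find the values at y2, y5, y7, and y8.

y2 = T, y5 = F, y7 = T, y8 = T

y0 = NOT q = NOT F = T
y1 = p NAND y0 = F NAND T = T
y2 = r NAND s = T NAND F = T
y3 = s OR y2 = F OR T = T
y4 = s AND y3 = F AND T = F
y5 = y0 NAND y3 = T NAND T = F
y6 = y1 NAND y3 = T NAND T = F
y7 = y6 NAND y1 = F NAND T = T
y8 = y4 NAND y3 = F NAND T = T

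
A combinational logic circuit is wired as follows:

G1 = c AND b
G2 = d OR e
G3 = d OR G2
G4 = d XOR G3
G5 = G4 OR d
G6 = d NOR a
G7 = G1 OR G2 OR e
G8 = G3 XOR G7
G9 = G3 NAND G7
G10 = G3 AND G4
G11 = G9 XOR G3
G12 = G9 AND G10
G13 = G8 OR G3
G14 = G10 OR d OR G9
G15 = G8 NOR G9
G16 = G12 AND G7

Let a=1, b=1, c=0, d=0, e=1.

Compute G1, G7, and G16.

G1 = 0  G7 = 1  G16 = 0

G1 = c AND b = 0 AND 1 = 0
G2 = d OR e = 0 OR 1 = 1
G3 = d OR G2 = 0 OR 1 = 1
G4 = d XOR G3 = 0 XOR 1 = 1
G7 = G1 OR G2 OR e = 0 OR 1 OR 1 = 1
G9 = G3 NAND G7 = 1 NAND 1 = 0
G10 = G3 AND G4 = 1 AND 1 = 1
G12 = G9 AND G10 = 0 AND 1 = 0
G16 = G12 AND G7 = 0 AND 1 = 0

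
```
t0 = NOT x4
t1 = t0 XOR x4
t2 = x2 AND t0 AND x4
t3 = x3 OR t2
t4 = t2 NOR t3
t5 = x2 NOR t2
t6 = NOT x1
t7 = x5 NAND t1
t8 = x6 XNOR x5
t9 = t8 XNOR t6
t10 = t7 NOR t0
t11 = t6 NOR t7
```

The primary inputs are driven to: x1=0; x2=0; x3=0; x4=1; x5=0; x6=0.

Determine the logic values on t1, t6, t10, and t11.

t1 = 1; t6 = 1; t10 = 0; t11 = 0

t0 = NOT x4 = NOT 1 = 0
t1 = t0 XOR x4 = 0 XOR 1 = 1
t6 = NOT x1 = NOT 0 = 1
t7 = x5 NAND t1 = 0 NAND 1 = 1
t10 = t7 NOR t0 = 1 NOR 0 = 0
t11 = t6 NOR t7 = 1 NOR 1 = 0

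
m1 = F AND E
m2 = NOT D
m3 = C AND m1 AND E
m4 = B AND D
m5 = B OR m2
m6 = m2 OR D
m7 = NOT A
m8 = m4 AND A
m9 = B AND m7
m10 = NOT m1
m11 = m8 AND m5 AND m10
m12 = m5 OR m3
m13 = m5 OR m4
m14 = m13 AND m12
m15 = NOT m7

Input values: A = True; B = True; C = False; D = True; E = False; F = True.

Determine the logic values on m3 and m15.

m1 = F AND E = True AND False = False
m3 = C AND m1 AND E = False AND False AND False = False
m7 = NOT A = NOT True = False
m15 = NOT m7 = NOT False = True

m3 = False  m15 = True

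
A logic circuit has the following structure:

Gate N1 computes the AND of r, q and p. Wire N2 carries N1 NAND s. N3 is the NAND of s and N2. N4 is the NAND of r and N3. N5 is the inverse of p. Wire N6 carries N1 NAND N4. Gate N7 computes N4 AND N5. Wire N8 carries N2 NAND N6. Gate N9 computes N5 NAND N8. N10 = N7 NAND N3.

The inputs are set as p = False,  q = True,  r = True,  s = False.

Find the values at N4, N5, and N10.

N4 = False  N5 = True  N10 = True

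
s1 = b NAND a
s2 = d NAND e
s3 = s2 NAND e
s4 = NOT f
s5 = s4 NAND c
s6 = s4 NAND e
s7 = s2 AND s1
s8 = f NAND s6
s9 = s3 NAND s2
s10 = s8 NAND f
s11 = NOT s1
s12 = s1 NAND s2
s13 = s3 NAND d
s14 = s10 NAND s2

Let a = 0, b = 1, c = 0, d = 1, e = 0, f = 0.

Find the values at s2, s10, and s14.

s2 = 1; s10 = 1; s14 = 0

s2 = d NAND e = 1 NAND 0 = 1
s4 = NOT f = NOT 0 = 1
s6 = s4 NAND e = 1 NAND 0 = 1
s8 = f NAND s6 = 0 NAND 1 = 1
s10 = s8 NAND f = 1 NAND 0 = 1
s14 = s10 NAND s2 = 1 NAND 1 = 0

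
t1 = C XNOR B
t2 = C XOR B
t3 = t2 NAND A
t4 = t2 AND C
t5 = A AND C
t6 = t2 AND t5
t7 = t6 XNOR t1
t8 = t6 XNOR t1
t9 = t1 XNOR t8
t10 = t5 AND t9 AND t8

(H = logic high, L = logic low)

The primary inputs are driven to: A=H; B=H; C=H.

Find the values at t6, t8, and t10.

t6 = L, t8 = L, t10 = L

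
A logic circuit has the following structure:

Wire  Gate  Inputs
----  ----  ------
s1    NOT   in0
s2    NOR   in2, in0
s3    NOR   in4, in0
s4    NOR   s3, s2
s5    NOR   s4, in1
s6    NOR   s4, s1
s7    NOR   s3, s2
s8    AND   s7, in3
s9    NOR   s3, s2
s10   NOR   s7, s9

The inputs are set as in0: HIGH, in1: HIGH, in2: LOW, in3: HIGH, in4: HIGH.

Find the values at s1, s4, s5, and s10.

s1 = NOT in0 = NOT HIGH = LOW
s2 = in2 NOR in0 = LOW NOR HIGH = LOW
s3 = in4 NOR in0 = HIGH NOR HIGH = LOW
s4 = s3 NOR s2 = LOW NOR LOW = HIGH
s5 = s4 NOR in1 = HIGH NOR HIGH = LOW
s7 = s3 NOR s2 = LOW NOR LOW = HIGH
s9 = s3 NOR s2 = LOW NOR LOW = HIGH
s10 = s7 NOR s9 = HIGH NOR HIGH = LOW

s1 = LOW, s4 = HIGH, s5 = LOW, s10 = LOW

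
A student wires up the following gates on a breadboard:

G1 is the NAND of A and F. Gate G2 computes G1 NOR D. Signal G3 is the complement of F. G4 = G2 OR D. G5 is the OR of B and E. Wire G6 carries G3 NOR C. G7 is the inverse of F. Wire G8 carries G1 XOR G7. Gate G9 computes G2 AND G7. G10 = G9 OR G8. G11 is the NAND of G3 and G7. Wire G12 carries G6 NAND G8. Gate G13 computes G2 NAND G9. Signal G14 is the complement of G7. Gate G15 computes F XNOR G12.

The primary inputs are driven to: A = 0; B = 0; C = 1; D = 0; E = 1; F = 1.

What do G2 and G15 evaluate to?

G1 = A NAND F = 0 NAND 1 = 1
G2 = G1 NOR D = 1 NOR 0 = 0
G3 = NOT F = NOT 1 = 0
G6 = G3 NOR C = 0 NOR 1 = 0
G7 = NOT F = NOT 1 = 0
G8 = G1 XOR G7 = 1 XOR 0 = 1
G12 = G6 NAND G8 = 0 NAND 1 = 1
G15 = F XNOR G12 = 1 XNOR 1 = 1

G2 = 0, G15 = 1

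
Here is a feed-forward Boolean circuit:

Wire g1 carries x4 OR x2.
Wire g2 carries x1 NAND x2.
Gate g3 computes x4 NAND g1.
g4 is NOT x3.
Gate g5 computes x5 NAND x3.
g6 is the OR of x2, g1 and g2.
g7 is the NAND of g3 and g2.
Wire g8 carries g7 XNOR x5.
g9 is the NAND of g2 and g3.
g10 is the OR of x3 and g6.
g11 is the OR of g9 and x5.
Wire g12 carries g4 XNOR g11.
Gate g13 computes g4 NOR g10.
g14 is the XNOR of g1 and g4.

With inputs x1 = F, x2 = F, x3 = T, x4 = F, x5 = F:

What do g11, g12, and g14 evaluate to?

g11 = F; g12 = T; g14 = T

g1 = x4 OR x2 = F OR F = F
g2 = x1 NAND x2 = F NAND F = T
g3 = x4 NAND g1 = F NAND F = T
g4 = NOT x3 = NOT T = F
g9 = g2 NAND g3 = T NAND T = F
g11 = g9 OR x5 = F OR F = F
g12 = g4 XNOR g11 = F XNOR F = T
g14 = g1 XNOR g4 = F XNOR F = T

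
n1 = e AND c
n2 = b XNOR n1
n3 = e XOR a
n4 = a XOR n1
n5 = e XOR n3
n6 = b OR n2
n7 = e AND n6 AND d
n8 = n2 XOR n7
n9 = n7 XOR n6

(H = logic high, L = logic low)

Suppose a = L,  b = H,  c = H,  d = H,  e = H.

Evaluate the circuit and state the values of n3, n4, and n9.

n3 = H; n4 = H; n9 = L

n1 = e AND c = H AND H = H
n2 = b XNOR n1 = H XNOR H = H
n3 = e XOR a = H XOR L = H
n4 = a XOR n1 = L XOR H = H
n6 = b OR n2 = H OR H = H
n7 = e AND n6 AND d = H AND H AND H = H
n9 = n7 XOR n6 = H XOR H = L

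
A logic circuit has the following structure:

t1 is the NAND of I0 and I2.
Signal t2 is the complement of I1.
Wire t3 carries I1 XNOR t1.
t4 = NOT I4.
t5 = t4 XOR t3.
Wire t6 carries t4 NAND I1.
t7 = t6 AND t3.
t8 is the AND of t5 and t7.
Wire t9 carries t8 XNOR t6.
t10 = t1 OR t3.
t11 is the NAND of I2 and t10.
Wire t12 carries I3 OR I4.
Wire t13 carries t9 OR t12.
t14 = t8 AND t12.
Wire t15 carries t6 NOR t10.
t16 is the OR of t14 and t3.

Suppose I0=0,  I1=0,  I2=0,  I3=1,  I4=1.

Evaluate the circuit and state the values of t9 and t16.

t9 = 0  t16 = 0

t1 = I0 NAND I2 = 0 NAND 0 = 1
t3 = I1 XNOR t1 = 0 XNOR 1 = 0
t4 = NOT I4 = NOT 1 = 0
t5 = t4 XOR t3 = 0 XOR 0 = 0
t6 = t4 NAND I1 = 0 NAND 0 = 1
t7 = t6 AND t3 = 1 AND 0 = 0
t8 = t5 AND t7 = 0 AND 0 = 0
t9 = t8 XNOR t6 = 0 XNOR 1 = 0
t12 = I3 OR I4 = 1 OR 1 = 1
t14 = t8 AND t12 = 0 AND 1 = 0
t16 = t14 OR t3 = 0 OR 0 = 0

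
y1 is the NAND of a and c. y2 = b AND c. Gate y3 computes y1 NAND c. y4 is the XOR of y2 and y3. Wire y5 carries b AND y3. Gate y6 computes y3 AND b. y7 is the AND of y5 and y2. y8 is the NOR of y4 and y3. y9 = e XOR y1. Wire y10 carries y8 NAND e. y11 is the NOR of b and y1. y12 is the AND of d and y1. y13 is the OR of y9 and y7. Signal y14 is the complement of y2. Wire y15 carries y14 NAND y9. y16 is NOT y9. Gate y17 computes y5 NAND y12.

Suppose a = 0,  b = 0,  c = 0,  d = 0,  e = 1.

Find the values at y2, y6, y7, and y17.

y2 = 0; y6 = 0; y7 = 0; y17 = 1

y1 = a NAND c = 0 NAND 0 = 1
y2 = b AND c = 0 AND 0 = 0
y3 = y1 NAND c = 1 NAND 0 = 1
y5 = b AND y3 = 0 AND 1 = 0
y6 = y3 AND b = 1 AND 0 = 0
y7 = y5 AND y2 = 0 AND 0 = 0
y12 = d AND y1 = 0 AND 1 = 0
y17 = y5 NAND y12 = 0 NAND 0 = 1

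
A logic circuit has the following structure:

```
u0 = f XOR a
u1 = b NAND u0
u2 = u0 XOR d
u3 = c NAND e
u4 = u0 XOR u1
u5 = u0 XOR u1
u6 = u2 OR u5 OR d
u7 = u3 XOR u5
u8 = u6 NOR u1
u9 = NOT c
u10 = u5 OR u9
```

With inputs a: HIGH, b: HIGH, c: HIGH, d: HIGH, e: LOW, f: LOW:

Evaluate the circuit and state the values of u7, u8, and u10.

u0 = f XOR a = LOW XOR HIGH = HIGH
u1 = b NAND u0 = HIGH NAND HIGH = LOW
u2 = u0 XOR d = HIGH XOR HIGH = LOW
u3 = c NAND e = HIGH NAND LOW = HIGH
u5 = u0 XOR u1 = HIGH XOR LOW = HIGH
u6 = u2 OR u5 OR d = LOW OR HIGH OR HIGH = HIGH
u7 = u3 XOR u5 = HIGH XOR HIGH = LOW
u8 = u6 NOR u1 = HIGH NOR LOW = LOW
u9 = NOT c = NOT HIGH = LOW
u10 = u5 OR u9 = HIGH OR LOW = HIGH

u7 = LOW, u8 = LOW, u10 = HIGH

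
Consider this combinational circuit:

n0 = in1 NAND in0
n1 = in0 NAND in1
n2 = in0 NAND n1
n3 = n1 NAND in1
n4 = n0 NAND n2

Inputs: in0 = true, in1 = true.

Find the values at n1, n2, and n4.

n1 = false; n2 = true; n4 = true

n0 = in1 NAND in0 = true NAND true = false
n1 = in0 NAND in1 = true NAND true = false
n2 = in0 NAND n1 = true NAND false = true
n4 = n0 NAND n2 = false NAND true = true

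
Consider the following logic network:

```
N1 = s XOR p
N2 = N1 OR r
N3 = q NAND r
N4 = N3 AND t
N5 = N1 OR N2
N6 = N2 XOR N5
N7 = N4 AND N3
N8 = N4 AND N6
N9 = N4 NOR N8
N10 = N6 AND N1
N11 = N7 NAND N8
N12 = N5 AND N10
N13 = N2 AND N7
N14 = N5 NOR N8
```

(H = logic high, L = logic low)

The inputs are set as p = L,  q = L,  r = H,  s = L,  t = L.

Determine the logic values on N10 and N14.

N1 = s XOR p = L XOR L = L
N2 = N1 OR r = L OR H = H
N3 = q NAND r = L NAND H = H
N4 = N3 AND t = H AND L = L
N5 = N1 OR N2 = L OR H = H
N6 = N2 XOR N5 = H XOR H = L
N8 = N4 AND N6 = L AND L = L
N10 = N6 AND N1 = L AND L = L
N14 = N5 NOR N8 = H NOR L = L

N10 = L  N14 = L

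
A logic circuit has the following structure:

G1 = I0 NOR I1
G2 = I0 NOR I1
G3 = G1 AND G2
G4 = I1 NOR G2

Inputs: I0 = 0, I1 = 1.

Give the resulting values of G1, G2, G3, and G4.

G1 = 0, G2 = 0, G3 = 0, G4 = 0

G1 = I0 NOR I1 = 0 NOR 1 = 0
G2 = I0 NOR I1 = 0 NOR 1 = 0
G3 = G1 AND G2 = 0 AND 0 = 0
G4 = I1 NOR G2 = 1 NOR 0 = 0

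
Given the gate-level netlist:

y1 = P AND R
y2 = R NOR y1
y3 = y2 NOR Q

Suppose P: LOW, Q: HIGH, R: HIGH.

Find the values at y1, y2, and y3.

y1 = LOW; y2 = LOW; y3 = LOW

y1 = P AND R = LOW AND HIGH = LOW
y2 = R NOR y1 = HIGH NOR LOW = LOW
y3 = y2 NOR Q = LOW NOR HIGH = LOW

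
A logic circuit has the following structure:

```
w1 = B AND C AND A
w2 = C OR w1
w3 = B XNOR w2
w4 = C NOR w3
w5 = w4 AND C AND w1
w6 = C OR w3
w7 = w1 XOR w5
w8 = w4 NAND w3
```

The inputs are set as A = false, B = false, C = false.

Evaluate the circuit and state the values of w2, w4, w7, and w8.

w2 = false, w4 = false, w7 = false, w8 = true

w1 = B AND C AND A = false AND false AND false = false
w2 = C OR w1 = false OR false = false
w3 = B XNOR w2 = false XNOR false = true
w4 = C NOR w3 = false NOR true = false
w5 = w4 AND C AND w1 = false AND false AND false = false
w7 = w1 XOR w5 = false XOR false = false
w8 = w4 NAND w3 = false NAND true = true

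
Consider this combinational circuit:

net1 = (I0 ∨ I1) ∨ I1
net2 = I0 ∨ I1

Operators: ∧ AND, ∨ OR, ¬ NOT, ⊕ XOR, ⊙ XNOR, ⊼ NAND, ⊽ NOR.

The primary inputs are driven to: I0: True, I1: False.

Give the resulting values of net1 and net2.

net1 = True, net2 = True

net1 = (True ∨ False) ∨ False = True
net2 = True ∨ False = True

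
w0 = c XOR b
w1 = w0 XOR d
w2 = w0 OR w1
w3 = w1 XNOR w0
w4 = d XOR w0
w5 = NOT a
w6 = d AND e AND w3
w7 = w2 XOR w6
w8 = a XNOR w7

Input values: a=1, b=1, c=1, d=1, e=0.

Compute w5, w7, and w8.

w5 = 0; w7 = 1; w8 = 1

w0 = c XOR b = 1 XOR 1 = 0
w1 = w0 XOR d = 0 XOR 1 = 1
w2 = w0 OR w1 = 0 OR 1 = 1
w3 = w1 XNOR w0 = 1 XNOR 0 = 0
w5 = NOT a = NOT 1 = 0
w6 = d AND e AND w3 = 1 AND 0 AND 0 = 0
w7 = w2 XOR w6 = 1 XOR 0 = 1
w8 = a XNOR w7 = 1 XNOR 1 = 1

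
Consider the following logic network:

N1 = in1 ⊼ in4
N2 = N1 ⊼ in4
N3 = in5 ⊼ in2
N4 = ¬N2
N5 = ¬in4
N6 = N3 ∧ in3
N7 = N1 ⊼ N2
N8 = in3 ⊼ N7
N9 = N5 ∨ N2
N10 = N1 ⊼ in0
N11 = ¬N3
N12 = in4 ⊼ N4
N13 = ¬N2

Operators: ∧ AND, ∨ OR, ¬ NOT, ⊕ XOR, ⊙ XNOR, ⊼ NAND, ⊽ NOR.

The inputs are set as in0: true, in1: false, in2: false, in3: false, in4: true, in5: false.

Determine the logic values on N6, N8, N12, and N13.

N1 = in1 NAND in4 = false NAND true = true
N2 = N1 NAND in4 = true NAND true = false
N3 = in5 NAND in2 = false NAND false = true
N4 = NOT N2 = NOT false = true
N6 = N3 AND in3 = true AND false = false
N7 = N1 NAND N2 = true NAND false = true
N8 = in3 NAND N7 = false NAND true = true
N12 = in4 NAND N4 = true NAND true = false
N13 = NOT N2 = NOT false = true

N6 = false; N8 = true; N12 = false; N13 = true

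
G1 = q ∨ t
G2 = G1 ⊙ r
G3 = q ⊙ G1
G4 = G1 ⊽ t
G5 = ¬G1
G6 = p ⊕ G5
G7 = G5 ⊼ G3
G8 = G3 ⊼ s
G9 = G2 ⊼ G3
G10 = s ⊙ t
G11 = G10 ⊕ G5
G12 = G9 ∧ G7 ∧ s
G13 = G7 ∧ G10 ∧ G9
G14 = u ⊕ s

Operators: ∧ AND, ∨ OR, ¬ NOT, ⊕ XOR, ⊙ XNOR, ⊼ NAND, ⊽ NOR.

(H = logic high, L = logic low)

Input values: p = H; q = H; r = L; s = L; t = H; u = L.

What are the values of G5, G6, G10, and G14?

G5 = L, G6 = H, G10 = L, G14 = L

G1 = q OR t = H OR H = H
G5 = NOT G1 = NOT H = L
G6 = p XOR G5 = H XOR L = H
G10 = s XNOR t = L XNOR H = L
G14 = u XOR s = L XOR L = L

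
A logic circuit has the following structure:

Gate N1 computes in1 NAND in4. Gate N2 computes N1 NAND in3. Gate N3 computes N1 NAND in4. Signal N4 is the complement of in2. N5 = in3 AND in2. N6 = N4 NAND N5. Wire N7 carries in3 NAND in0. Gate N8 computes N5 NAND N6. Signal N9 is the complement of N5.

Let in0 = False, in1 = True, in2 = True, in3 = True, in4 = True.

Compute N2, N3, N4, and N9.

N1 = in1 NAND in4 = True NAND True = False
N2 = N1 NAND in3 = False NAND True = True
N3 = N1 NAND in4 = False NAND True = True
N4 = NOT in2 = NOT True = False
N5 = in3 AND in2 = True AND True = True
N9 = NOT N5 = NOT True = False

N2 = True, N3 = True, N4 = False, N9 = False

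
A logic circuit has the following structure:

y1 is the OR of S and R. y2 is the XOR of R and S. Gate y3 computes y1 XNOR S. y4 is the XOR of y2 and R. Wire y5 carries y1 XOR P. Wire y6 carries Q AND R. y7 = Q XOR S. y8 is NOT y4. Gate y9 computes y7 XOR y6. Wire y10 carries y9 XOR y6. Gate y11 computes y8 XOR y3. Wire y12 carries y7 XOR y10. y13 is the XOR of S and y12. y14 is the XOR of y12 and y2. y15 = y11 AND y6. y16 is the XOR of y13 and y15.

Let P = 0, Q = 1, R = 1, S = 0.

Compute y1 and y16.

y1 = 1; y16 = 1

y1 = S OR R = 0 OR 1 = 1
y2 = R XOR S = 1 XOR 0 = 1
y3 = y1 XNOR S = 1 XNOR 0 = 0
y4 = y2 XOR R = 1 XOR 1 = 0
y6 = Q AND R = 1 AND 1 = 1
y7 = Q XOR S = 1 XOR 0 = 1
y8 = NOT y4 = NOT 0 = 1
y9 = y7 XOR y6 = 1 XOR 1 = 0
y10 = y9 XOR y6 = 0 XOR 1 = 1
y11 = y8 XOR y3 = 1 XOR 0 = 1
y12 = y7 XOR y10 = 1 XOR 1 = 0
y13 = S XOR y12 = 0 XOR 0 = 0
y15 = y11 AND y6 = 1 AND 1 = 1
y16 = y13 XOR y15 = 0 XOR 1 = 1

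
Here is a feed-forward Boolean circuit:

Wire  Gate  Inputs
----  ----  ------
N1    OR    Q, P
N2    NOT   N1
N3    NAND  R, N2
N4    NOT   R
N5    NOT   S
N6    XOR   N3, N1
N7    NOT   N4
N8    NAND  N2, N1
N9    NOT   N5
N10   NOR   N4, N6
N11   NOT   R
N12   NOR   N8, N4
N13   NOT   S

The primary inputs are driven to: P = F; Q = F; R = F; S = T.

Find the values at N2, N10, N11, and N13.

N1 = Q OR P = F OR F = F
N2 = NOT N1 = NOT F = T
N3 = R NAND N2 = F NAND T = T
N4 = NOT R = NOT F = T
N6 = N3 XOR N1 = T XOR F = T
N10 = N4 NOR N6 = T NOR T = F
N11 = NOT R = NOT F = T
N13 = NOT S = NOT T = F

N2 = T  N10 = F  N11 = T  N13 = F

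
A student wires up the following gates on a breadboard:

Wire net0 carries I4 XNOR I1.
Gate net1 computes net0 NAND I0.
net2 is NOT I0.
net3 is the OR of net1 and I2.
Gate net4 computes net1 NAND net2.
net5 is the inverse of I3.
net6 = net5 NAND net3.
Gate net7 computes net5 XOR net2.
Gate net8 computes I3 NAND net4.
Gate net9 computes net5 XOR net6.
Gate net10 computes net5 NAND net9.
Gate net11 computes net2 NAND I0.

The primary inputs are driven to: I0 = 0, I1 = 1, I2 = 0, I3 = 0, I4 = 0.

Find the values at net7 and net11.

net7 = 0, net11 = 1

net2 = NOT I0 = NOT 0 = 1
net5 = NOT I3 = NOT 0 = 1
net7 = net5 XOR net2 = 1 XOR 1 = 0
net11 = net2 NAND I0 = 1 NAND 0 = 1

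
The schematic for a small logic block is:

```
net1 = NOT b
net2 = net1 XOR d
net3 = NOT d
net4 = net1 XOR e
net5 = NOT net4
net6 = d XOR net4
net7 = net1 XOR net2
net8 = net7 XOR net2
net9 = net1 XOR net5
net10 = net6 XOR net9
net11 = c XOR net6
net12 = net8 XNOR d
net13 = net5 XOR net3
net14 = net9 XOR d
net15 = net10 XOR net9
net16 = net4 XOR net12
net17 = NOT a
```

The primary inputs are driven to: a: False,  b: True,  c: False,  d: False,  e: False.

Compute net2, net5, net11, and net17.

net2 = False; net5 = True; net11 = False; net17 = True

net1 = NOT b = NOT True = False
net2 = net1 XOR d = False XOR False = False
net4 = net1 XOR e = False XOR False = False
net5 = NOT net4 = NOT False = True
net6 = d XOR net4 = False XOR False = False
net11 = c XOR net6 = False XOR False = False
net17 = NOT a = NOT False = True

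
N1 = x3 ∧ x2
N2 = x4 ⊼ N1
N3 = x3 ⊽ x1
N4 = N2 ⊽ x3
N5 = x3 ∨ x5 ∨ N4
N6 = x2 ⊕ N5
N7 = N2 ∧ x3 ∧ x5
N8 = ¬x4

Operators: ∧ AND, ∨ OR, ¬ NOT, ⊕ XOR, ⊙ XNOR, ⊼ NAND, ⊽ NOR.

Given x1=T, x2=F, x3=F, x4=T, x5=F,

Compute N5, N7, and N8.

N5 = F  N7 = F  N8 = F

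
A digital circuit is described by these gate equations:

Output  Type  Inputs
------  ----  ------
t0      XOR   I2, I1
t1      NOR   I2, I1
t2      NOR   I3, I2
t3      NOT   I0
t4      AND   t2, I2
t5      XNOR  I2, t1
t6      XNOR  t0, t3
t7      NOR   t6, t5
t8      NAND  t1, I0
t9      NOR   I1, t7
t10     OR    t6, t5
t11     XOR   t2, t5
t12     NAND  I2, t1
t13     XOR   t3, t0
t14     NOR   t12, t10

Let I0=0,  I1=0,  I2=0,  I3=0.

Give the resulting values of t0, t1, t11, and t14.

t0 = I2 XOR I1 = 0 XOR 0 = 0
t1 = I2 NOR I1 = 0 NOR 0 = 1
t2 = I3 NOR I2 = 0 NOR 0 = 1
t3 = NOT I0 = NOT 0 = 1
t5 = I2 XNOR t1 = 0 XNOR 1 = 0
t6 = t0 XNOR t3 = 0 XNOR 1 = 0
t10 = t6 OR t5 = 0 OR 0 = 0
t11 = t2 XOR t5 = 1 XOR 0 = 1
t12 = I2 NAND t1 = 0 NAND 1 = 1
t14 = t12 NOR t10 = 1 NOR 0 = 0

t0 = 0; t1 = 1; t11 = 1; t14 = 0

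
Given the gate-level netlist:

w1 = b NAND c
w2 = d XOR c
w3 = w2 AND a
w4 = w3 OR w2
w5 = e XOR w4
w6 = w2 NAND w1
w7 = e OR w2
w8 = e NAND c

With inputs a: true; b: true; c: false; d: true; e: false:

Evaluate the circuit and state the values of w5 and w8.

w5 = true, w8 = true

w2 = d XOR c = true XOR false = true
w3 = w2 AND a = true AND true = true
w4 = w3 OR w2 = true OR true = true
w5 = e XOR w4 = false XOR true = true
w8 = e NAND c = false NAND false = true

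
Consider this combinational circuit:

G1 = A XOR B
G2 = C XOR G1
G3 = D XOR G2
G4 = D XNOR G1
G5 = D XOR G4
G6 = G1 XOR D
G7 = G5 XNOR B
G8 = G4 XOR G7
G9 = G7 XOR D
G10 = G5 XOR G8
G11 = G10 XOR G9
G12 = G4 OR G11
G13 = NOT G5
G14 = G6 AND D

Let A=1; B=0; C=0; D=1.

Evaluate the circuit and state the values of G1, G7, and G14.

G1 = A XOR B = 1 XOR 0 = 1
G4 = D XNOR G1 = 1 XNOR 1 = 1
G5 = D XOR G4 = 1 XOR 1 = 0
G6 = G1 XOR D = 1 XOR 1 = 0
G7 = G5 XNOR B = 0 XNOR 0 = 1
G14 = G6 AND D = 0 AND 1 = 0

G1 = 1  G7 = 1  G14 = 0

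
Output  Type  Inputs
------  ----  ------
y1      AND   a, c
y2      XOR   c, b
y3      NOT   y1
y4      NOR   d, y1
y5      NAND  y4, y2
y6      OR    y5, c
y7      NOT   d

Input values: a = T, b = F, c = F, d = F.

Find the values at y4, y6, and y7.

y1 = a AND c = T AND F = F
y2 = c XOR b = F XOR F = F
y4 = d NOR y1 = F NOR F = T
y5 = y4 NAND y2 = T NAND F = T
y6 = y5 OR c = T OR F = T
y7 = NOT d = NOT F = T

y4 = T, y6 = T, y7 = T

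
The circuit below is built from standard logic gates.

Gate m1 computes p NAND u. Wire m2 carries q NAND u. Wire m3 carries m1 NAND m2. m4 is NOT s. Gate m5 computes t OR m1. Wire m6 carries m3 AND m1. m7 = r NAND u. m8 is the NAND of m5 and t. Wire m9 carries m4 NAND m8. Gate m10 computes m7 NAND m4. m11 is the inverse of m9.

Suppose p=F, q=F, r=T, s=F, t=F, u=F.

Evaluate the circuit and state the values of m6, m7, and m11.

m6 = F, m7 = T, m11 = T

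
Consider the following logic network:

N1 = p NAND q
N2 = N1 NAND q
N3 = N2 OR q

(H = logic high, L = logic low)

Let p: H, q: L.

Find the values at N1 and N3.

N1 = p NAND q = H NAND L = H
N2 = N1 NAND q = H NAND L = H
N3 = N2 OR q = H OR L = H

N1 = H, N3 = H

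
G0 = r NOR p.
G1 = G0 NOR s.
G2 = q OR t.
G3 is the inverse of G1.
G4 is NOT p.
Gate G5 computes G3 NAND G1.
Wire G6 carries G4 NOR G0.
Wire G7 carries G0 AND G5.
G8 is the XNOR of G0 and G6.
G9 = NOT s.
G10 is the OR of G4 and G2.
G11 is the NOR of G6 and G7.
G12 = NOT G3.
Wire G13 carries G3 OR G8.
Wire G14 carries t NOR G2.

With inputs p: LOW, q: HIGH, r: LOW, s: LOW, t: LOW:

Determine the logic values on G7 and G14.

G7 = HIGH  G14 = LOW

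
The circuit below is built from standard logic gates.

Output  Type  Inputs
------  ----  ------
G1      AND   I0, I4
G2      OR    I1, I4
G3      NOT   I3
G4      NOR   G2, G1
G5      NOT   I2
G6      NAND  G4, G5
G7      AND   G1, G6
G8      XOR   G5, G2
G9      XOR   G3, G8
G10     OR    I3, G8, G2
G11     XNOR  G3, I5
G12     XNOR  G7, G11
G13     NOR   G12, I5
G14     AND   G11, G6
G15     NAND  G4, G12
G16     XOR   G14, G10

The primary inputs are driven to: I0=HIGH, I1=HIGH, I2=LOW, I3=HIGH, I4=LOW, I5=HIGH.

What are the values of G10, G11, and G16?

G10 = HIGH  G11 = LOW  G16 = HIGH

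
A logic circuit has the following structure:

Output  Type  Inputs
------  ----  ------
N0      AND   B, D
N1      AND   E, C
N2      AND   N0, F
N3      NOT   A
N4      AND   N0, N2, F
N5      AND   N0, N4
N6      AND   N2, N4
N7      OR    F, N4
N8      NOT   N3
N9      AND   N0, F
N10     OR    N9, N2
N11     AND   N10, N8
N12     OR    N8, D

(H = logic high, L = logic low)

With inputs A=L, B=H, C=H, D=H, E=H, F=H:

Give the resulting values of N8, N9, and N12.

N8 = L, N9 = H, N12 = H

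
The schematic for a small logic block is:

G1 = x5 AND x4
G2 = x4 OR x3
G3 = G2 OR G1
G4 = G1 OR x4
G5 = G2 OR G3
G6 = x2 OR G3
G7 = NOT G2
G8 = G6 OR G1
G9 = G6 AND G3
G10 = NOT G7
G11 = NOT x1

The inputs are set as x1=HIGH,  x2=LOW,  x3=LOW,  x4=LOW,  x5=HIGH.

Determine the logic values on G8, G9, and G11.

G1 = x5 AND x4 = HIGH AND LOW = LOW
G2 = x4 OR x3 = LOW OR LOW = LOW
G3 = G2 OR G1 = LOW OR LOW = LOW
G6 = x2 OR G3 = LOW OR LOW = LOW
G8 = G6 OR G1 = LOW OR LOW = LOW
G9 = G6 AND G3 = LOW AND LOW = LOW
G11 = NOT x1 = NOT HIGH = LOW

G8 = LOW, G9 = LOW, G11 = LOW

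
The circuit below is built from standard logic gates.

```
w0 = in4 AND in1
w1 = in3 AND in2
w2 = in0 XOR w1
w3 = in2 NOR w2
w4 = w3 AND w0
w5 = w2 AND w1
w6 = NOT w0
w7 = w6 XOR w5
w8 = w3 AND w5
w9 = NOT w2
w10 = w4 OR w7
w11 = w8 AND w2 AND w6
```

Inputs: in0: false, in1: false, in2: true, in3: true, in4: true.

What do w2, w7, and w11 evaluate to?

w0 = in4 AND in1 = true AND false = false
w1 = in3 AND in2 = true AND true = true
w2 = in0 XOR w1 = false XOR true = true
w3 = in2 NOR w2 = true NOR true = false
w5 = w2 AND w1 = true AND true = true
w6 = NOT w0 = NOT false = true
w7 = w6 XOR w5 = true XOR true = false
w8 = w3 AND w5 = false AND true = false
w11 = w8 AND w2 AND w6 = false AND true AND true = false

w2 = true, w7 = false, w11 = false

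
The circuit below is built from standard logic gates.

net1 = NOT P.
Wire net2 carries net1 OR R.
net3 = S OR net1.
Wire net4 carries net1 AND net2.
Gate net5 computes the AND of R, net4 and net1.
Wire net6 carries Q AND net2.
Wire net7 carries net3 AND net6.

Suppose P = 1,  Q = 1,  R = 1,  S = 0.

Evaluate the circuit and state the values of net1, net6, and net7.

net1 = NOT P = NOT 1 = 0
net2 = net1 OR R = 0 OR 1 = 1
net3 = S OR net1 = 0 OR 0 = 0
net6 = Q AND net2 = 1 AND 1 = 1
net7 = net3 AND net6 = 0 AND 1 = 0

net1 = 0; net6 = 1; net7 = 0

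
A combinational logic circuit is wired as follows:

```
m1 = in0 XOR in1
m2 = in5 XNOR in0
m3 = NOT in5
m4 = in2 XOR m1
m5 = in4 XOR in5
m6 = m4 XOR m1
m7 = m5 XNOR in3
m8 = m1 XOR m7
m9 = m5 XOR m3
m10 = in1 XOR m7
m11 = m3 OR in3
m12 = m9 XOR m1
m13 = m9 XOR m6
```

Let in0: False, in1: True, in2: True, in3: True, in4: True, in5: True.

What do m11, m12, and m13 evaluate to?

m1 = in0 XOR in1 = False XOR True = True
m3 = NOT in5 = NOT True = False
m4 = in2 XOR m1 = True XOR True = False
m5 = in4 XOR in5 = True XOR True = False
m6 = m4 XOR m1 = False XOR True = True
m9 = m5 XOR m3 = False XOR False = False
m11 = m3 OR in3 = False OR True = True
m12 = m9 XOR m1 = False XOR True = True
m13 = m9 XOR m6 = False XOR True = True

m11 = True  m12 = True  m13 = True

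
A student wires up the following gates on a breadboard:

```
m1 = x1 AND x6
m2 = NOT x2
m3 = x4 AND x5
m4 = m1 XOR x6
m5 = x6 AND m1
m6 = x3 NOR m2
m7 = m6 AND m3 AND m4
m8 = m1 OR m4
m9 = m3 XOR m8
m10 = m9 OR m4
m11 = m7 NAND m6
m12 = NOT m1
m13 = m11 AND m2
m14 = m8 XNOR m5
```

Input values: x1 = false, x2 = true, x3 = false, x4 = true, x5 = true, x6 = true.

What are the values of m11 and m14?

m11 = false, m14 = false

m1 = x1 AND x6 = false AND true = false
m2 = NOT x2 = NOT true = false
m3 = x4 AND x5 = true AND true = true
m4 = m1 XOR x6 = false XOR true = true
m5 = x6 AND m1 = true AND false = false
m6 = x3 NOR m2 = false NOR false = true
m7 = m6 AND m3 AND m4 = true AND true AND true = true
m8 = m1 OR m4 = false OR true = true
m11 = m7 NAND m6 = true NAND true = false
m14 = m8 XNOR m5 = true XNOR false = false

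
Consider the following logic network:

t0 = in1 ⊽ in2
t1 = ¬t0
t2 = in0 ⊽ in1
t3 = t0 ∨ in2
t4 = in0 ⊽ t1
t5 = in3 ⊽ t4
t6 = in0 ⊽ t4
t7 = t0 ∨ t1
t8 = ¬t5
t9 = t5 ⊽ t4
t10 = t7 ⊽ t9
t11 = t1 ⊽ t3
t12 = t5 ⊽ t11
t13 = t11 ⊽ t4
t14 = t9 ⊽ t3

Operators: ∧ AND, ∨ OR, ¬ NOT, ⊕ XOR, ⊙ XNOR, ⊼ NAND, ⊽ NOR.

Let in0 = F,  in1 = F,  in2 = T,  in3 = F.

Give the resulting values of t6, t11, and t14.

t0 = in1 NOR in2 = F NOR T = F
t1 = NOT t0 = NOT F = T
t3 = t0 OR in2 = F OR T = T
t4 = in0 NOR t1 = F NOR T = F
t5 = in3 NOR t4 = F NOR F = T
t6 = in0 NOR t4 = F NOR F = T
t9 = t5 NOR t4 = T NOR F = F
t11 = t1 NOR t3 = T NOR T = F
t14 = t9 NOR t3 = F NOR T = F

t6 = T; t11 = F; t14 = F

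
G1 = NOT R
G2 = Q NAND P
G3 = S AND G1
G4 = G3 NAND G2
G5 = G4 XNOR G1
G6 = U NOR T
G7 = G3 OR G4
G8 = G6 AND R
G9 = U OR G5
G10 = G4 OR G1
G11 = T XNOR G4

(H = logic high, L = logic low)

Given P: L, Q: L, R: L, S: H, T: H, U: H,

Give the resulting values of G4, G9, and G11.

G4 = L  G9 = H  G11 = L

G1 = NOT R = NOT L = H
G2 = Q NAND P = L NAND L = H
G3 = S AND G1 = H AND H = H
G4 = G3 NAND G2 = H NAND H = L
G5 = G4 XNOR G1 = L XNOR H = L
G9 = U OR G5 = H OR L = H
G11 = T XNOR G4 = H XNOR L = L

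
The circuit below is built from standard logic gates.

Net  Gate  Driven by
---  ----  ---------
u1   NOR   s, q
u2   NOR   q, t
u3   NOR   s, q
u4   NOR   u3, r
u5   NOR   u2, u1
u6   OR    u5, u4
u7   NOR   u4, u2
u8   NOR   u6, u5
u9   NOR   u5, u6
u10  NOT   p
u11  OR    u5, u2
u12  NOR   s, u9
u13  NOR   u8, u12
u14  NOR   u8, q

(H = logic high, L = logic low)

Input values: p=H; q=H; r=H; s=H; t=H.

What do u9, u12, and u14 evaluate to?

u1 = s NOR q = H NOR H = L
u2 = q NOR t = H NOR H = L
u3 = s NOR q = H NOR H = L
u4 = u3 NOR r = L NOR H = L
u5 = u2 NOR u1 = L NOR L = H
u6 = u5 OR u4 = H OR L = H
u8 = u6 NOR u5 = H NOR H = L
u9 = u5 NOR u6 = H NOR H = L
u12 = s NOR u9 = H NOR L = L
u14 = u8 NOR q = L NOR H = L

u9 = L  u12 = L  u14 = L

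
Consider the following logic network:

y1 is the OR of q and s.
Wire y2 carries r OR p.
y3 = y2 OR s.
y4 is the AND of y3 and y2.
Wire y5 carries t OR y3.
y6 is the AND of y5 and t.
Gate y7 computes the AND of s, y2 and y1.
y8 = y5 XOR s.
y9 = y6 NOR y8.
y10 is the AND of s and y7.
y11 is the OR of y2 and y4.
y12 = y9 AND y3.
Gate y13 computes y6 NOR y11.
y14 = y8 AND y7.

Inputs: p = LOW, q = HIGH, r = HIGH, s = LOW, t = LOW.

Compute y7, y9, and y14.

y7 = LOW  y9 = LOW  y14 = LOW

y1 = q OR s = HIGH OR LOW = HIGH
y2 = r OR p = HIGH OR LOW = HIGH
y3 = y2 OR s = HIGH OR LOW = HIGH
y5 = t OR y3 = LOW OR HIGH = HIGH
y6 = y5 AND t = HIGH AND LOW = LOW
y7 = s AND y2 AND y1 = LOW AND HIGH AND HIGH = LOW
y8 = y5 XOR s = HIGH XOR LOW = HIGH
y9 = y6 NOR y8 = LOW NOR HIGH = LOW
y14 = y8 AND y7 = HIGH AND LOW = LOW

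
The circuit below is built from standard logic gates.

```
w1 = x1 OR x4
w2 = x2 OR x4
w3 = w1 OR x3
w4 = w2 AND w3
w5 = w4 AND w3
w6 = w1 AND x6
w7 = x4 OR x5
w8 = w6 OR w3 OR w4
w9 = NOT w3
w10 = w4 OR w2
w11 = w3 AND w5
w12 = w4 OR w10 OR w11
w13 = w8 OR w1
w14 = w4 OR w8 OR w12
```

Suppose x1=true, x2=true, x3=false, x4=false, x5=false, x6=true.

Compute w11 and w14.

w11 = true  w14 = true

w1 = x1 OR x4 = true OR false = true
w2 = x2 OR x4 = true OR false = true
w3 = w1 OR x3 = true OR false = true
w4 = w2 AND w3 = true AND true = true
w5 = w4 AND w3 = true AND true = true
w6 = w1 AND x6 = true AND true = true
w8 = w6 OR w3 OR w4 = true OR true OR true = true
w10 = w4 OR w2 = true OR true = true
w11 = w3 AND w5 = true AND true = true
w12 = w4 OR w10 OR w11 = true OR true OR true = true
w14 = w4 OR w8 OR w12 = true OR true OR true = true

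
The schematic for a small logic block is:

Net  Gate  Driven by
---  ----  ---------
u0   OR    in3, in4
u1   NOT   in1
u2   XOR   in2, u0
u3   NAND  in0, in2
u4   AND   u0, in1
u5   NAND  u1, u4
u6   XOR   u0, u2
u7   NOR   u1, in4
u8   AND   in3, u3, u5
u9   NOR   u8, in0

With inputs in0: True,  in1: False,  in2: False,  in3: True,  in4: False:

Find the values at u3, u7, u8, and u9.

u0 = in3 OR in4 = True OR False = True
u1 = NOT in1 = NOT False = True
u3 = in0 NAND in2 = True NAND False = True
u4 = u0 AND in1 = True AND False = False
u5 = u1 NAND u4 = True NAND False = True
u7 = u1 NOR in4 = True NOR False = False
u8 = in3 AND u3 AND u5 = True AND True AND True = True
u9 = u8 NOR in0 = True NOR True = False

u3 = True, u7 = False, u8 = True, u9 = False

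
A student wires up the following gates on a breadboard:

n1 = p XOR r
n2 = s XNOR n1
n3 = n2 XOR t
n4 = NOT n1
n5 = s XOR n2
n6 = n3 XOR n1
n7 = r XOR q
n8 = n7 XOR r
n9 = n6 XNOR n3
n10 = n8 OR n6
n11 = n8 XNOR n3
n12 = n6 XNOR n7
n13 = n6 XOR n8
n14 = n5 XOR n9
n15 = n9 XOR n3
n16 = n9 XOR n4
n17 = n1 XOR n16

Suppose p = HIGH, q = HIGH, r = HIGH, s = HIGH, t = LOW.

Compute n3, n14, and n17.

n3 = LOW  n14 = LOW  n17 = LOW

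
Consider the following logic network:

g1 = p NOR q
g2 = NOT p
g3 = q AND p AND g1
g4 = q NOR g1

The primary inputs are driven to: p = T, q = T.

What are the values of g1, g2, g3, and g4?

g1 = F, g2 = F, g3 = F, g4 = F

g1 = p NOR q = T NOR T = F
g2 = NOT p = NOT T = F
g3 = q AND p AND g1 = T AND T AND F = F
g4 = q NOR g1 = T NOR F = F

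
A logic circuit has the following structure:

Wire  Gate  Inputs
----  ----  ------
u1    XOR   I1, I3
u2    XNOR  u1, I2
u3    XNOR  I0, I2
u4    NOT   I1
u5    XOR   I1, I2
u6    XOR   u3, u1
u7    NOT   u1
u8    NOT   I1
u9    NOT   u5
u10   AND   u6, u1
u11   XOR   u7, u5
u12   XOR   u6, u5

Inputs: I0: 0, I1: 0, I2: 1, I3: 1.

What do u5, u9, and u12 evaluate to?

u5 = 1  u9 = 0  u12 = 0

u1 = I1 XOR I3 = 0 XOR 1 = 1
u3 = I0 XNOR I2 = 0 XNOR 1 = 0
u5 = I1 XOR I2 = 0 XOR 1 = 1
u6 = u3 XOR u1 = 0 XOR 1 = 1
u9 = NOT u5 = NOT 1 = 0
u12 = u6 XOR u5 = 1 XOR 1 = 0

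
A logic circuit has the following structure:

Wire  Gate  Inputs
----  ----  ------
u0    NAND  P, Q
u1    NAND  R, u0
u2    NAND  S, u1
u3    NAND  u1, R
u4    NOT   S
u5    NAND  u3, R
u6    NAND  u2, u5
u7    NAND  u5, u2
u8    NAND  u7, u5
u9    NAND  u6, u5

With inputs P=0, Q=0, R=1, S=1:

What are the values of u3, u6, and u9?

u3 = 1, u6 = 1, u9 = 1

u0 = P NAND Q = 0 NAND 0 = 1
u1 = R NAND u0 = 1 NAND 1 = 0
u2 = S NAND u1 = 1 NAND 0 = 1
u3 = u1 NAND R = 0 NAND 1 = 1
u5 = u3 NAND R = 1 NAND 1 = 0
u6 = u2 NAND u5 = 1 NAND 0 = 1
u9 = u6 NAND u5 = 1 NAND 0 = 1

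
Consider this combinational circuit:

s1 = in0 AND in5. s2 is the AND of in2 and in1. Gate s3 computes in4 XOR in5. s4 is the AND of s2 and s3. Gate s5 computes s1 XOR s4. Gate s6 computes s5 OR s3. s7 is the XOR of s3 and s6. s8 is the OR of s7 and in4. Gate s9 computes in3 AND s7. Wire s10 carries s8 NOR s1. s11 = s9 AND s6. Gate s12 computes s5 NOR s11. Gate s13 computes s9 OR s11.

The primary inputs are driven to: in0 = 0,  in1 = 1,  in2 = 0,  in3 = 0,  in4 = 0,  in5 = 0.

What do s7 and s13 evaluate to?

s7 = 0, s13 = 0

s1 = in0 AND in5 = 0 AND 0 = 0
s2 = in2 AND in1 = 0 AND 1 = 0
s3 = in4 XOR in5 = 0 XOR 0 = 0
s4 = s2 AND s3 = 0 AND 0 = 0
s5 = s1 XOR s4 = 0 XOR 0 = 0
s6 = s5 OR s3 = 0 OR 0 = 0
s7 = s3 XOR s6 = 0 XOR 0 = 0
s9 = in3 AND s7 = 0 AND 0 = 0
s11 = s9 AND s6 = 0 AND 0 = 0
s13 = s9 OR s11 = 0 OR 0 = 0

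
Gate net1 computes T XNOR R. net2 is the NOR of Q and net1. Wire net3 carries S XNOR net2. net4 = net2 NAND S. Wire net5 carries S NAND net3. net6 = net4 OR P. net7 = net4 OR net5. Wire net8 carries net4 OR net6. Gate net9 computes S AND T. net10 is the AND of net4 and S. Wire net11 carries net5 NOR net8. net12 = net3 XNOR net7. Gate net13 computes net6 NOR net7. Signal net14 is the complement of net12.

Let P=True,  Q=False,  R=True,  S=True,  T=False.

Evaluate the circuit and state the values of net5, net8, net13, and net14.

net1 = T XNOR R = False XNOR True = False
net2 = Q NOR net1 = False NOR False = True
net3 = S XNOR net2 = True XNOR True = True
net4 = net2 NAND S = True NAND True = False
net5 = S NAND net3 = True NAND True = False
net6 = net4 OR P = False OR True = True
net7 = net4 OR net5 = False OR False = False
net8 = net4 OR net6 = False OR True = True
net12 = net3 XNOR net7 = True XNOR False = False
net13 = net6 NOR net7 = True NOR False = False
net14 = NOT net12 = NOT False = True

net5 = False  net8 = True  net13 = False  net14 = True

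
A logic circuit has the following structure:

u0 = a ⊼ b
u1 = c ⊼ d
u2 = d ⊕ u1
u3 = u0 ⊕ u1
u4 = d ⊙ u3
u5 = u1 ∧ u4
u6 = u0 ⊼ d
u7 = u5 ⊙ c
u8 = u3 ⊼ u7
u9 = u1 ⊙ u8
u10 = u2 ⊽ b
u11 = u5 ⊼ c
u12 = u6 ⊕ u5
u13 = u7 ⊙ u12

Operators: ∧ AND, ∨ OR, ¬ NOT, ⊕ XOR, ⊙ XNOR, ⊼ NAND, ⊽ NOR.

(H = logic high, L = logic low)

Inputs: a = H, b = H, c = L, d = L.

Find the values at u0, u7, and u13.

u0 = L, u7 = H, u13 = H

u0 = a NAND b = H NAND H = L
u1 = c NAND d = L NAND L = H
u3 = u0 XOR u1 = L XOR H = H
u4 = d XNOR u3 = L XNOR H = L
u5 = u1 AND u4 = H AND L = L
u6 = u0 NAND d = L NAND L = H
u7 = u5 XNOR c = L XNOR L = H
u12 = u6 XOR u5 = H XOR L = H
u13 = u7 XNOR u12 = H XNOR H = H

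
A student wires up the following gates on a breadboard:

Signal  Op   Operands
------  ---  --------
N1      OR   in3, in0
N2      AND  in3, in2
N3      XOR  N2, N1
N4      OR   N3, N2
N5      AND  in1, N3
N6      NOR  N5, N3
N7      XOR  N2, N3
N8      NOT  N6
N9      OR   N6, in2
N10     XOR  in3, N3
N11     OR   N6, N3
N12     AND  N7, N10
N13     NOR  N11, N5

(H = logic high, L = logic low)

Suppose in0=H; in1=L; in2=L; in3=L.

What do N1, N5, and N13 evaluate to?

N1 = in3 OR in0 = L OR H = H
N2 = in3 AND in2 = L AND L = L
N3 = N2 XOR N1 = L XOR H = H
N5 = in1 AND N3 = L AND H = L
N6 = N5 NOR N3 = L NOR H = L
N11 = N6 OR N3 = L OR H = H
N13 = N11 NOR N5 = H NOR L = L

N1 = H, N5 = L, N13 = L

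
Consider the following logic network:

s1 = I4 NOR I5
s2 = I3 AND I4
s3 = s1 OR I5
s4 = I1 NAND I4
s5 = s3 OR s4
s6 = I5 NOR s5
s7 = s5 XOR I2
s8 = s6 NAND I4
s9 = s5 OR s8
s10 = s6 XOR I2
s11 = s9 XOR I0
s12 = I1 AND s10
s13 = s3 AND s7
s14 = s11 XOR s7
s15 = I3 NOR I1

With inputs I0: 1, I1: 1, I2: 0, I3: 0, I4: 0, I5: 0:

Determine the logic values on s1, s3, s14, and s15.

s1 = 1, s3 = 1, s14 = 1, s15 = 0

s1 = I4 NOR I5 = 0 NOR 0 = 1
s3 = s1 OR I5 = 1 OR 0 = 1
s4 = I1 NAND I4 = 1 NAND 0 = 1
s5 = s3 OR s4 = 1 OR 1 = 1
s6 = I5 NOR s5 = 0 NOR 1 = 0
s7 = s5 XOR I2 = 1 XOR 0 = 1
s8 = s6 NAND I4 = 0 NAND 0 = 1
s9 = s5 OR s8 = 1 OR 1 = 1
s11 = s9 XOR I0 = 1 XOR 1 = 0
s14 = s11 XOR s7 = 0 XOR 1 = 1
s15 = I3 NOR I1 = 0 NOR 1 = 0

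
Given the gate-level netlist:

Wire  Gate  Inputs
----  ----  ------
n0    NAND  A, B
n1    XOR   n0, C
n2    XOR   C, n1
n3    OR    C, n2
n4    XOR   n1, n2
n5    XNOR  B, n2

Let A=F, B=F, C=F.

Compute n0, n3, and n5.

n0 = A NAND B = F NAND F = T
n1 = n0 XOR C = T XOR F = T
n2 = C XOR n1 = F XOR T = T
n3 = C OR n2 = F OR T = T
n5 = B XNOR n2 = F XNOR T = F

n0 = T; n3 = T; n5 = F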